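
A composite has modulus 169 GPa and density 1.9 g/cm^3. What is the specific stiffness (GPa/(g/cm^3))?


Specific stiffness = E/rho = 169/1.9 = 88.9 GPa/(g/cm^3)

88.9 GPa/(g/cm^3)


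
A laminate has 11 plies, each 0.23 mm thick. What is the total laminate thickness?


h = n * t_ply = 11 * 0.23 = 2.53 mm

2.53 mm


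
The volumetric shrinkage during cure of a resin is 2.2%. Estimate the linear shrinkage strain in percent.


Linear shrinkage ≈ vol_shrink/3 = 2.2/3 = 0.733%

0.733%


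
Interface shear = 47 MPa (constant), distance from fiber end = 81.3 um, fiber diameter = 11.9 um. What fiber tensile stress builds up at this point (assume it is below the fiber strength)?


Force balance: sigma_f * (pi*d^2/4) = tau * (pi*d) * x  ->  sigma_f = 4 * tau * x / d
sigma_f = 4 * 47 * 81.3 / 11.9 = 1284.4 MPa

1284.4 MPa


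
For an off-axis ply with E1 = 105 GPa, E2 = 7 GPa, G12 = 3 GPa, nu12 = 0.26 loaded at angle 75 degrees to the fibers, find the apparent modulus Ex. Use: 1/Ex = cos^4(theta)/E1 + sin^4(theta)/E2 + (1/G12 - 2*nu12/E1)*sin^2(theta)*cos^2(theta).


cos^4(75) = 0.004487, sin^4(75) = 0.870513, sin^2(75)*cos^2(75) = 0.0625
1/G12 - 2*nu12/E1 = 1/3 - 2*0.26/105 = 0.328381 GPa^-1
1/Ex = 0.004487/105 + 0.870513/7 + 0.328381*0.0625 = 0.1449255 GPa^-1
Ex = 6.9 GPa

6.9 GPa


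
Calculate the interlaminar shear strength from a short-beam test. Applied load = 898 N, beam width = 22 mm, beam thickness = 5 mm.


ILSS = 3F/(4bh) = 3*898/(4*22*5) = 6.12 MPa

6.12 MPa


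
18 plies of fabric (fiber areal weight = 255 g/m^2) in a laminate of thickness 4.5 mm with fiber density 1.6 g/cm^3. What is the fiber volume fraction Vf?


Vf = n * FAW / (rho_f * h * 1000) = 18 * 255 / (1.6 * 4.5 * 1000) = 0.6375

0.6375


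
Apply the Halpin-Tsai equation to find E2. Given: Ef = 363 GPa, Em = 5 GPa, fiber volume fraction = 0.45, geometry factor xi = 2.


eta = (Ef/Em - 1)/(Ef/Em + xi) = (72.6 - 1)/(72.6 + 2) = 0.9598
E2 = Em*(1+xi*eta*Vf)/(1-eta*Vf) = 16.4 GPa

16.4 GPa


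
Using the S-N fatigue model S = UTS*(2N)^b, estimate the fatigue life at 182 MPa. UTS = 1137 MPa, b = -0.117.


N = 0.5 * (S/UTS)^(1/b) = 0.5 * (182/1137)^(1/-0.117) = 3.1603e+06 cycles

3.1603e+06 cycles


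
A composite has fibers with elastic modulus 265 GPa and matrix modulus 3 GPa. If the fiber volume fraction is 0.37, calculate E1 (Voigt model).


E1 = Ef*Vf + Em*(1-Vf) = 265*0.37 + 3*0.63 = 99.94 GPa

99.94 GPa


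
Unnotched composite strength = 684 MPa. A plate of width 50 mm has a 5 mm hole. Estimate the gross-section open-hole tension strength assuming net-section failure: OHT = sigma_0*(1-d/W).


OHT = sigma_0*(1-d/W) = 684*(1-5/50) = 615.6 MPa

615.6 MPa


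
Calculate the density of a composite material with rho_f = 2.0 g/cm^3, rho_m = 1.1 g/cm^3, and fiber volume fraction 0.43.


rho_c = rho_f*Vf + rho_m*(1-Vf) = 2.0*0.43 + 1.1*0.57 = 1.487 g/cm^3

1.487 g/cm^3


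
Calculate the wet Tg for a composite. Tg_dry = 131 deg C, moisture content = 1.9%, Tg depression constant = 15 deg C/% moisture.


Tg_wet = Tg_dry - k*moisture = 131 - 15*1.9 = 102.5 deg C

102.5 deg C


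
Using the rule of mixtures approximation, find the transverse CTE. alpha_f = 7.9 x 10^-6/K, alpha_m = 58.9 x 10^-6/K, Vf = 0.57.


alpha_2 = alpha_f*Vf + alpha_m*(1-Vf) = 7.9*0.57 + 58.9*0.43 = 29.8 x 10^-6/K

29.8 x 10^-6/K


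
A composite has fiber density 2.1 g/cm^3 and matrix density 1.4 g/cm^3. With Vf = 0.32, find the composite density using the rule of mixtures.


rho_c = rho_f*Vf + rho_m*(1-Vf) = 2.1*0.32 + 1.4*0.68 = 1.624 g/cm^3

1.624 g/cm^3


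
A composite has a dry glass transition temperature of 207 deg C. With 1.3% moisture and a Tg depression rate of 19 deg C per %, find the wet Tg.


Tg_wet = Tg_dry - k*moisture = 207 - 19*1.3 = 182.3 deg C

182.3 deg C


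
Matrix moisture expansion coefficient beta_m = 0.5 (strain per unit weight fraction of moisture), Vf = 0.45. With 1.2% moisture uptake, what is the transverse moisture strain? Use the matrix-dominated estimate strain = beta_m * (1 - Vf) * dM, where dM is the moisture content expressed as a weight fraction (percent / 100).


dM = 1.2/100 = 0.012
strain = beta_m * (1-Vf) * dM = 0.5 * 0.55 * 0.012 = 0.0033

0.0033


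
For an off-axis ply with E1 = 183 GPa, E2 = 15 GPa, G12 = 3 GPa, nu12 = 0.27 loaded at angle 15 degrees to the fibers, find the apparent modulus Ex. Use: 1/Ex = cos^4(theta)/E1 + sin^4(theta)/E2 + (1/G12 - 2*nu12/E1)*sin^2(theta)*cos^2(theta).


cos^4(15) = 0.870513, sin^4(15) = 0.004487, sin^2(15)*cos^2(15) = 0.0625
1/G12 - 2*nu12/E1 = 1/3 - 2*0.27/183 = 0.330383 GPa^-1
1/Ex = 0.870513/183 + 0.004487/15 + 0.330383*0.0625 = 0.025705 GPa^-1
Ex = 38.9 GPa

38.9 GPa


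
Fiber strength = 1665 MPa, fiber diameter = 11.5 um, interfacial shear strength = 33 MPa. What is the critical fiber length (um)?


Lc = sigma_f * d / (2 * tau_i) = 1665 * 11.5 / (2 * 33) = 290.1 um

290.1 um


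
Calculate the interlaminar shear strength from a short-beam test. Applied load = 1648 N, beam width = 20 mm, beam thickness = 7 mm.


ILSS = 3F/(4bh) = 3*1648/(4*20*7) = 8.83 MPa

8.83 MPa


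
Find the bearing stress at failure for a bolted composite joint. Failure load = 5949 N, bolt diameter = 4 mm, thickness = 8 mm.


sigma_br = F/(d*h) = 5949/(4*8) = 185.9 MPa

185.9 MPa


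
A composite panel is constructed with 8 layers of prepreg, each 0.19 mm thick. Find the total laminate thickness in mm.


h = n * t_ply = 8 * 0.19 = 1.52 mm

1.52 mm


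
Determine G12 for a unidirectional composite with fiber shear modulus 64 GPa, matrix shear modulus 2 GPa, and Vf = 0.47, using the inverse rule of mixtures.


1/G12 = Vf/Gf + (1-Vf)/Gm = 0.47/64 + 0.53/2
G12 = 3.67 GPa

3.67 GPa


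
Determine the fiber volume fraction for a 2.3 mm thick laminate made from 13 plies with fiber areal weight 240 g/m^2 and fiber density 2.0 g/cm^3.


Vf = n * FAW / (rho_f * h * 1000) = 13 * 240 / (2.0 * 2.3 * 1000) = 0.6783

0.6783


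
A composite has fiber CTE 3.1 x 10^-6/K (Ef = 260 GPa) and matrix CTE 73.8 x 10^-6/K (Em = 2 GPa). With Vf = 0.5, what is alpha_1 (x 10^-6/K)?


E1 = Ef*Vf + Em*(1-Vf) = 131.0
alpha_1 = (alpha_f*Ef*Vf + alpha_m*Em*(1-Vf))/E1 = 3.64 x 10^-6/K

3.64 x 10^-6/K


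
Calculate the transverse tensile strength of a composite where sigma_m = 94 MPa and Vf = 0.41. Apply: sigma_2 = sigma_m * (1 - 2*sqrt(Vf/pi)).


factor = 1 - 2*sqrt(0.41/pi) = 0.2775
sigma_2 = 94 * 0.2775 = 26.08 MPa

26.08 MPa


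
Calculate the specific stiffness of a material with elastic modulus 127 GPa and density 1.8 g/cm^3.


Specific stiffness = E/rho = 127/1.8 = 70.6 GPa/(g/cm^3)

70.6 GPa/(g/cm^3)


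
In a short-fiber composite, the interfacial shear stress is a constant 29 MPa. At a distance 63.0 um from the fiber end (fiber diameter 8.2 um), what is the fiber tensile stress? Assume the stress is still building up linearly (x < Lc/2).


Force balance: sigma_f * (pi*d^2/4) = tau * (pi*d) * x  ->  sigma_f = 4 * tau * x / d
sigma_f = 4 * 29 * 63.0 / 8.2 = 891.2 MPa

891.2 MPa


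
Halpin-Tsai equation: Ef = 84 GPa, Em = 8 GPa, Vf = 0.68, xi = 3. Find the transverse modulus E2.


eta = (Ef/Em - 1)/(Ef/Em + xi) = (10.5 - 1)/(10.5 + 3) = 0.7037
E2 = Em*(1+xi*eta*Vf)/(1-eta*Vf) = 37.36 GPa

37.36 GPa


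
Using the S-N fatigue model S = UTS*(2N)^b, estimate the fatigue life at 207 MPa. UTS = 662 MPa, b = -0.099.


N = 0.5 * (S/UTS)^(1/b) = 0.5 * (207/662)^(1/-0.099) = 62928.1836 cycles

62928.1836 cycles


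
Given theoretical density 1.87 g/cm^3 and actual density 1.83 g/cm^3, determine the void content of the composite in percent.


Void% = (rho_theo - rho_actual)/rho_theo * 100 = (1.87 - 1.83)/1.87 * 100 = 2.14%

2.14%


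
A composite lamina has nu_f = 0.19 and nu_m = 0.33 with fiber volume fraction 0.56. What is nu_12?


nu_12 = nu_f*Vf + nu_m*(1-Vf) = 0.19*0.56 + 0.33*0.44 = 0.2516

0.2516


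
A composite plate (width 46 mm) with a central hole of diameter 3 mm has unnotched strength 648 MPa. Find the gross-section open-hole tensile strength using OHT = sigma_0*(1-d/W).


OHT = sigma_0*(1-d/W) = 648*(1-3/46) = 605.7 MPa

605.7 MPa


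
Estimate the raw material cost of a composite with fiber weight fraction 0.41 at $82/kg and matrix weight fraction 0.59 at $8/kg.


Cost = cost_f*Wf + cost_m*Wm = 82*0.41 + 8*0.59 = $38.34/kg

$38.34/kg


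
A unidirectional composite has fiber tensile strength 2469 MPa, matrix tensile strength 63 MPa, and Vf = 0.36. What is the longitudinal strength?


sigma_1 = sigma_f*Vf + sigma_m*(1-Vf) = 2469*0.36 + 63*0.64 = 929.2 MPa

929.2 MPa


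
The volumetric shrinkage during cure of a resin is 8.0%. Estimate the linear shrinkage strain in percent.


Linear shrinkage ≈ vol_shrink/3 = 8.0/3 = 2.667%

2.667%


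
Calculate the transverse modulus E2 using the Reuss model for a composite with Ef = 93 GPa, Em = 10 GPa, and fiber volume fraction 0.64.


1/E2 = Vf/Ef + (1-Vf)/Em = 0.64/93 + 0.36/10
E2 = 23.32 GPa

23.32 GPa


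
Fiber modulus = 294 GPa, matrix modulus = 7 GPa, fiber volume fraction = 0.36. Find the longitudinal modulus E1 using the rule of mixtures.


E1 = Ef*Vf + Em*(1-Vf) = 294*0.36 + 7*0.64 = 110.32 GPa

110.32 GPa


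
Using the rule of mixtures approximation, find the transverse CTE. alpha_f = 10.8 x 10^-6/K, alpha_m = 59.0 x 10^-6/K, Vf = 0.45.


alpha_2 = alpha_f*Vf + alpha_m*(1-Vf) = 10.8*0.45 + 59.0*0.55 = 37.3 x 10^-6/K

37.3 x 10^-6/K


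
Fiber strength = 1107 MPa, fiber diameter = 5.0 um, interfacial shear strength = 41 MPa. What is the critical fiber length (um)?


Lc = sigma_f * d / (2 * tau_i) = 1107 * 5.0 / (2 * 41) = 67.5 um

67.5 um


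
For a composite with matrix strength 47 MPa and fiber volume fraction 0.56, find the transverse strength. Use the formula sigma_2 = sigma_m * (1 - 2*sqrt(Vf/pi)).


factor = 1 - 2*sqrt(0.56/pi) = 0.1556
sigma_2 = 47 * 0.1556 = 7.31 MPa

7.31 MPa


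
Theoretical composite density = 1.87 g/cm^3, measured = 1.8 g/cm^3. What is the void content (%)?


Void% = (rho_theo - rho_actual)/rho_theo * 100 = (1.87 - 1.8)/1.87 * 100 = 3.74%

3.74%


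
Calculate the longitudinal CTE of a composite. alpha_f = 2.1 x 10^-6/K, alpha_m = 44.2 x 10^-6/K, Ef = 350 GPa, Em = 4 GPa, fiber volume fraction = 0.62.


E1 = Ef*Vf + Em*(1-Vf) = 218.52
alpha_1 = (alpha_f*Ef*Vf + alpha_m*Em*(1-Vf))/E1 = 2.39 x 10^-6/K

2.39 x 10^-6/K


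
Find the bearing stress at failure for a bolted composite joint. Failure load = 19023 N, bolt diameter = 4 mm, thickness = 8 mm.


sigma_br = F/(d*h) = 19023/(4*8) = 594.5 MPa

594.5 MPa


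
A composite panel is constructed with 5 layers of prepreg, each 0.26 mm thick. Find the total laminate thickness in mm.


h = n * t_ply = 5 * 0.26 = 1.3 mm

1.3 mm


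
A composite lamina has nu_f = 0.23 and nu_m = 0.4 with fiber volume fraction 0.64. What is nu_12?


nu_12 = nu_f*Vf + nu_m*(1-Vf) = 0.23*0.64 + 0.4*0.36 = 0.2912

0.2912


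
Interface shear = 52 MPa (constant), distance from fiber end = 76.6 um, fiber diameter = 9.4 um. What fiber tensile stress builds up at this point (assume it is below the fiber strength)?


Force balance: sigma_f * (pi*d^2/4) = tau * (pi*d) * x  ->  sigma_f = 4 * tau * x / d
sigma_f = 4 * 52 * 76.6 / 9.4 = 1695.0 MPa

1695.0 MPa


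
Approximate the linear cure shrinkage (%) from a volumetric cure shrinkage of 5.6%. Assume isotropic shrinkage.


Linear shrinkage ≈ vol_shrink/3 = 5.6/3 = 1.867%

1.867%


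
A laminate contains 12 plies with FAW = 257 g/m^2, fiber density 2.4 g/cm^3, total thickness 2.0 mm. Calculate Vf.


Vf = n * FAW / (rho_f * h * 1000) = 12 * 257 / (2.4 * 2.0 * 1000) = 0.6425

0.6425


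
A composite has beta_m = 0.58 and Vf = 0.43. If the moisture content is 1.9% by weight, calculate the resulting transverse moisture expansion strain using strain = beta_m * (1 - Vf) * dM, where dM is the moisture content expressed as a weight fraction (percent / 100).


dM = 1.9/100 = 0.019
strain = beta_m * (1-Vf) * dM = 0.58 * 0.57 * 0.019 = 0.0062814

0.0062814


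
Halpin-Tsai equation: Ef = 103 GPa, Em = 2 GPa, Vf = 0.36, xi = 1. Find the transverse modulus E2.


eta = (Ef/Em - 1)/(Ef/Em + xi) = (51.5 - 1)/(51.5 + 1) = 0.9619
E2 = Em*(1+xi*eta*Vf)/(1-eta*Vf) = 4.12 GPa

4.12 GPa


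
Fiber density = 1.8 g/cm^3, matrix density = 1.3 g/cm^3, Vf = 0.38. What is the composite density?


rho_c = rho_f*Vf + rho_m*(1-Vf) = 1.8*0.38 + 1.3*0.62 = 1.49 g/cm^3

1.49 g/cm^3


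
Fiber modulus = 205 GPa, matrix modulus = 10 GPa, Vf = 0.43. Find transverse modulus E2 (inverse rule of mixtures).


1/E2 = Vf/Ef + (1-Vf)/Em = 0.43/205 + 0.57/10
E2 = 16.92 GPa

16.92 GPa


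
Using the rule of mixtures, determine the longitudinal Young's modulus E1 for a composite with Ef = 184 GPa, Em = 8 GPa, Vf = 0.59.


E1 = Ef*Vf + Em*(1-Vf) = 184*0.59 + 8*0.41 = 111.84 GPa

111.84 GPa


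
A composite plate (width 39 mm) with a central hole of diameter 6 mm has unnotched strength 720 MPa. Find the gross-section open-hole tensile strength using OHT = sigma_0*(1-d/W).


OHT = sigma_0*(1-d/W) = 720*(1-6/39) = 609.2 MPa

609.2 MPa


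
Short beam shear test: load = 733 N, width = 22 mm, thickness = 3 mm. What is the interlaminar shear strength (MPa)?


ILSS = 3F/(4bh) = 3*733/(4*22*3) = 8.33 MPa

8.33 MPa


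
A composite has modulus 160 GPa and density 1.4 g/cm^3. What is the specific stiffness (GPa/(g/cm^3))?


Specific stiffness = E/rho = 160/1.4 = 114.3 GPa/(g/cm^3)

114.3 GPa/(g/cm^3)


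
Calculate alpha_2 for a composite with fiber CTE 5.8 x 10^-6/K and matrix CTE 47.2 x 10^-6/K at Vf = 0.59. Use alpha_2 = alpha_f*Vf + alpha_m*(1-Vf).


alpha_2 = alpha_f*Vf + alpha_m*(1-Vf) = 5.8*0.59 + 47.2*0.41 = 22.8 x 10^-6/K

22.8 x 10^-6/K


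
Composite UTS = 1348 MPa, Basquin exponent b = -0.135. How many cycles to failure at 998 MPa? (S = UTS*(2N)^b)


N = 0.5 * (S/UTS)^(1/b) = 0.5 * (998/1348)^(1/-0.135) = 4.6353 cycles

4.6353 cycles


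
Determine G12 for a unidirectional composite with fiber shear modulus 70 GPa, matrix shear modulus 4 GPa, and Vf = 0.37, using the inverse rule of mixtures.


1/G12 = Vf/Gf + (1-Vf)/Gm = 0.37/70 + 0.63/4
G12 = 6.14 GPa

6.14 GPa


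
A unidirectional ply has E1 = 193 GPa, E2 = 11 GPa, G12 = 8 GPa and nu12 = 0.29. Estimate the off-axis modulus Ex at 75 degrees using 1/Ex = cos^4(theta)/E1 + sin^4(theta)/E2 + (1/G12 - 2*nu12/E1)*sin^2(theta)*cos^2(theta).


cos^4(75) = 0.004487, sin^4(75) = 0.870513, sin^2(75)*cos^2(75) = 0.0625
1/G12 - 2*nu12/E1 = 1/8 - 2*0.29/193 = 0.121995 GPa^-1
1/Ex = 0.004487/193 + 0.870513/11 + 0.121995*0.0625 = 0.0867854 GPa^-1
Ex = 11.52 GPa

11.52 GPa


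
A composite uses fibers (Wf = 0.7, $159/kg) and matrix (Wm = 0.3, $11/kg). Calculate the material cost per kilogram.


Cost = cost_f*Wf + cost_m*Wm = 159*0.7 + 11*0.3 = $114.6/kg

$114.6/kg


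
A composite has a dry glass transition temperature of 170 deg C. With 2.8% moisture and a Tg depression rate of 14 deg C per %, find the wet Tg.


Tg_wet = Tg_dry - k*moisture = 170 - 14*2.8 = 130.8 deg C

130.8 deg C


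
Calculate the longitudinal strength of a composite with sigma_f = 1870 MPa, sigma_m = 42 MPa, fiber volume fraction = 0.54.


sigma_1 = sigma_f*Vf + sigma_m*(1-Vf) = 1870*0.54 + 42*0.46 = 1029.1 MPa

1029.1 MPa


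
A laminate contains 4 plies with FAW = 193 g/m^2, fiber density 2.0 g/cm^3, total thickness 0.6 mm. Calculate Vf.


Vf = n * FAW / (rho_f * h * 1000) = 4 * 193 / (2.0 * 0.6 * 1000) = 0.6433

0.6433


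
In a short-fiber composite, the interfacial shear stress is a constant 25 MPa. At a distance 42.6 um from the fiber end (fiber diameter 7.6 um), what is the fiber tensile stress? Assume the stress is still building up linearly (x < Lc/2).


Force balance: sigma_f * (pi*d^2/4) = tau * (pi*d) * x  ->  sigma_f = 4 * tau * x / d
sigma_f = 4 * 25 * 42.6 / 7.6 = 560.5 MPa

560.5 MPa


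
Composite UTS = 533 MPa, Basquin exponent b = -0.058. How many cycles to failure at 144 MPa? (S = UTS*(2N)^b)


N = 0.5 * (S/UTS)^(1/b) = 0.5 * (144/533)^(1/-0.058) = 3.1504e+09 cycles

3.1504e+09 cycles


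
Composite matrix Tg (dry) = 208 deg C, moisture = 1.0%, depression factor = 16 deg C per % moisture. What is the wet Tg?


Tg_wet = Tg_dry - k*moisture = 208 - 16*1.0 = 192.0 deg C

192.0 deg C


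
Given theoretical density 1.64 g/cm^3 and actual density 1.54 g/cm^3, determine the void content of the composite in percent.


Void% = (rho_theo - rho_actual)/rho_theo * 100 = (1.64 - 1.54)/1.64 * 100 = 6.1%

6.1%


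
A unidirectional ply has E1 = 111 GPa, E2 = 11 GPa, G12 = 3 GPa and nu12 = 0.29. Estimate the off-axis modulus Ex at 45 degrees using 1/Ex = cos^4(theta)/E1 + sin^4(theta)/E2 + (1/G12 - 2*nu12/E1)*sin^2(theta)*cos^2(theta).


cos^4(45) = 0.25, sin^4(45) = 0.25, sin^2(45)*cos^2(45) = 0.25
1/G12 - 2*nu12/E1 = 1/3 - 2*0.29/111 = 0.328108 GPa^-1
1/Ex = 0.25/111 + 0.25/11 + 0.328108*0.25 = 0.1070066 GPa^-1
Ex = 9.35 GPa

9.35 GPa


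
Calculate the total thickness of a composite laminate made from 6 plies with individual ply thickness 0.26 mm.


h = n * t_ply = 6 * 0.26 = 1.56 mm

1.56 mm


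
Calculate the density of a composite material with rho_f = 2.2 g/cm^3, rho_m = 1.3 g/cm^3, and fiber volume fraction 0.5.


rho_c = rho_f*Vf + rho_m*(1-Vf) = 2.2*0.5 + 1.3*0.5 = 1.75 g/cm^3

1.75 g/cm^3


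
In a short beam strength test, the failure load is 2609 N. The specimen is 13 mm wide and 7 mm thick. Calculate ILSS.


ILSS = 3F/(4bh) = 3*2609/(4*13*7) = 21.5 MPa

21.5 MPa


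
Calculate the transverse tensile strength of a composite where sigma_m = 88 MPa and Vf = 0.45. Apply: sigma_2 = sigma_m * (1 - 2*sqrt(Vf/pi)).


factor = 1 - 2*sqrt(0.45/pi) = 0.2431
sigma_2 = 88 * 0.2431 = 21.39 MPa

21.39 MPa


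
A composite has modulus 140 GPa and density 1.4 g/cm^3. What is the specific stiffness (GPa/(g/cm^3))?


Specific stiffness = E/rho = 140/1.4 = 100.0 GPa/(g/cm^3)

100.0 GPa/(g/cm^3)


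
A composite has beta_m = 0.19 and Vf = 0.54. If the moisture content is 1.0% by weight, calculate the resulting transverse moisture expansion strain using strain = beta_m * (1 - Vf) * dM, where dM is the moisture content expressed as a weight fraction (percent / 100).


dM = 1.0/100 = 0.01
strain = beta_m * (1-Vf) * dM = 0.19 * 0.46 * 0.01 = 0.000874

0.000874


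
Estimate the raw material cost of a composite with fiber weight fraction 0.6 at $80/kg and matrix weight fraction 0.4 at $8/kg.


Cost = cost_f*Wf + cost_m*Wm = 80*0.6 + 8*0.4 = $51.2/kg

$51.2/kg


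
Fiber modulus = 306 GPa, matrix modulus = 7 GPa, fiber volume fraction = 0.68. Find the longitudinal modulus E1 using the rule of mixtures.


E1 = Ef*Vf + Em*(1-Vf) = 306*0.68 + 7*0.32 = 210.32 GPa

210.32 GPa


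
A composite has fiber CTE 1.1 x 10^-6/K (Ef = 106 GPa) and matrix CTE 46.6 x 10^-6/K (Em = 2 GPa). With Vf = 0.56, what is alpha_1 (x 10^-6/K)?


E1 = Ef*Vf + Em*(1-Vf) = 60.24
alpha_1 = (alpha_f*Ef*Vf + alpha_m*Em*(1-Vf))/E1 = 1.76 x 10^-6/K

1.76 x 10^-6/K


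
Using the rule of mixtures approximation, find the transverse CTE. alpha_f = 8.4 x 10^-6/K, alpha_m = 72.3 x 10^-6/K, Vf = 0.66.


alpha_2 = alpha_f*Vf + alpha_m*(1-Vf) = 8.4*0.66 + 72.3*0.34 = 30.1 x 10^-6/K

30.1 x 10^-6/K


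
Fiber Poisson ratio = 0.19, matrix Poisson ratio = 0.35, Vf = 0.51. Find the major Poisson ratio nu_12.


nu_12 = nu_f*Vf + nu_m*(1-Vf) = 0.19*0.51 + 0.35*0.49 = 0.2684

0.2684


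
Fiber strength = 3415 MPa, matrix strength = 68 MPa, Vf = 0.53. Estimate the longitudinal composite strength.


sigma_1 = sigma_f*Vf + sigma_m*(1-Vf) = 3415*0.53 + 68*0.47 = 1841.9 MPa

1841.9 MPa


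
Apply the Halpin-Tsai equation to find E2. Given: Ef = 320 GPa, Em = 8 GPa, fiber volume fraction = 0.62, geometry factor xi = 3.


eta = (Ef/Em - 1)/(Ef/Em + xi) = (40.0 - 1)/(40.0 + 3) = 0.907
E2 = Em*(1+xi*eta*Vf)/(1-eta*Vf) = 49.11 GPa

49.11 GPa


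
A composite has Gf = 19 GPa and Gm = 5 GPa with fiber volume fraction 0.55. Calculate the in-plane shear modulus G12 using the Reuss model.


1/G12 = Vf/Gf + (1-Vf)/Gm = 0.55/19 + 0.45/5
G12 = 8.41 GPa

8.41 GPa


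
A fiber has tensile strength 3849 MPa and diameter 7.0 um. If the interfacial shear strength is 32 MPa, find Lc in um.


Lc = sigma_f * d / (2 * tau_i) = 3849 * 7.0 / (2 * 32) = 421.0 um

421.0 um


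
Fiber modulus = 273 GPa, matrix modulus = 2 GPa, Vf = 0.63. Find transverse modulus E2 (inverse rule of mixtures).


1/E2 = Vf/Ef + (1-Vf)/Em = 0.63/273 + 0.37/2
E2 = 5.34 GPa

5.34 GPa


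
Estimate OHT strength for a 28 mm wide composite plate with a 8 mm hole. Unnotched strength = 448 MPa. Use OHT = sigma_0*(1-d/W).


OHT = sigma_0*(1-d/W) = 448*(1-8/28) = 320.0 MPa

320.0 MPa


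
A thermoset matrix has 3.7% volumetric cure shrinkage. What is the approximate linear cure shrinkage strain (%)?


Linear shrinkage ≈ vol_shrink/3 = 3.7/3 = 1.233%

1.233%


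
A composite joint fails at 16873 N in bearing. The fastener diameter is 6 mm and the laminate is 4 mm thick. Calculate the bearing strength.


sigma_br = F/(d*h) = 16873/(6*4) = 703.0 MPa

703.0 MPa


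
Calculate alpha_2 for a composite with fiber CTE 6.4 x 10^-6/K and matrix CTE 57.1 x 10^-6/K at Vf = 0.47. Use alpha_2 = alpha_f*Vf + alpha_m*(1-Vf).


alpha_2 = alpha_f*Vf + alpha_m*(1-Vf) = 6.4*0.47 + 57.1*0.53 = 33.3 x 10^-6/K

33.3 x 10^-6/K


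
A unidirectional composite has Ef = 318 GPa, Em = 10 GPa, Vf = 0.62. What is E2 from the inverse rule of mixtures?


1/E2 = Vf/Ef + (1-Vf)/Em = 0.62/318 + 0.38/10
E2 = 25.03 GPa

25.03 GPa


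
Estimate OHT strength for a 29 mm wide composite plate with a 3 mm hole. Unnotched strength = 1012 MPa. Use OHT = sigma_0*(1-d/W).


OHT = sigma_0*(1-d/W) = 1012*(1-3/29) = 907.3 MPa

907.3 MPa


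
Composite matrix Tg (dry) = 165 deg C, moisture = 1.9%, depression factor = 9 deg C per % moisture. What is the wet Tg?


Tg_wet = Tg_dry - k*moisture = 165 - 9*1.9 = 147.9 deg C

147.9 deg C


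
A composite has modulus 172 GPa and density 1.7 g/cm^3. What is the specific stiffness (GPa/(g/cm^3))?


Specific stiffness = E/rho = 172/1.7 = 101.2 GPa/(g/cm^3)

101.2 GPa/(g/cm^3)


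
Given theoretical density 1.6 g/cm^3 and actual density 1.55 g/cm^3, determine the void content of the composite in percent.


Void% = (rho_theo - rho_actual)/rho_theo * 100 = (1.6 - 1.55)/1.6 * 100 = 3.13%

3.13%


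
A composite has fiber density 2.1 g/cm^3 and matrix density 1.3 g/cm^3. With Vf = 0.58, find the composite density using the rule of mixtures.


rho_c = rho_f*Vf + rho_m*(1-Vf) = 2.1*0.58 + 1.3*0.42 = 1.764 g/cm^3

1.764 g/cm^3


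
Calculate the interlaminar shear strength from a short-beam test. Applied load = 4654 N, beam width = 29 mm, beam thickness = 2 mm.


ILSS = 3F/(4bh) = 3*4654/(4*29*2) = 60.18 MPa

60.18 MPa


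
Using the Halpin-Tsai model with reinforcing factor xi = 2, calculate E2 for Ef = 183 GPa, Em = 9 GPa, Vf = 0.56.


eta = (Ef/Em - 1)/(Ef/Em + xi) = (20.3333 - 1)/(20.3333 + 2) = 0.8657
E2 = Em*(1+xi*eta*Vf)/(1-eta*Vf) = 34.4 GPa

34.4 GPa


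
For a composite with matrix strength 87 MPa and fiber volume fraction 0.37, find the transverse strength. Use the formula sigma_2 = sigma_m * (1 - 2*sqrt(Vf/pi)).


factor = 1 - 2*sqrt(0.37/pi) = 0.3136
sigma_2 = 87 * 0.3136 = 27.29 MPa

27.29 MPa


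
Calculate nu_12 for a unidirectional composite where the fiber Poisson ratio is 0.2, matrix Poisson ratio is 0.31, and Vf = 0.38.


nu_12 = nu_f*Vf + nu_m*(1-Vf) = 0.2*0.38 + 0.31*0.62 = 0.2682

0.2682


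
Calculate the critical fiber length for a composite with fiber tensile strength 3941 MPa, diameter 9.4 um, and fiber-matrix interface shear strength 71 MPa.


Lc = sigma_f * d / (2 * tau_i) = 3941 * 9.4 / (2 * 71) = 260.9 um

260.9 um


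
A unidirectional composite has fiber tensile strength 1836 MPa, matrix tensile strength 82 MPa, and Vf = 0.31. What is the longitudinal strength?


sigma_1 = sigma_f*Vf + sigma_m*(1-Vf) = 1836*0.31 + 82*0.69 = 625.7 MPa

625.7 MPa


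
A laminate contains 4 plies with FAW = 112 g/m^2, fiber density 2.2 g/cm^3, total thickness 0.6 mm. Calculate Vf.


Vf = n * FAW / (rho_f * h * 1000) = 4 * 112 / (2.2 * 0.6 * 1000) = 0.3394

0.3394


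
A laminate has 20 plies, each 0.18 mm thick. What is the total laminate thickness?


h = n * t_ply = 20 * 0.18 = 3.6 mm

3.6 mm


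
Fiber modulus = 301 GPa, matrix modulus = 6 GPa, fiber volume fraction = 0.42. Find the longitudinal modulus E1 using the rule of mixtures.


E1 = Ef*Vf + Em*(1-Vf) = 301*0.42 + 6*0.58 = 129.9 GPa

129.9 GPa


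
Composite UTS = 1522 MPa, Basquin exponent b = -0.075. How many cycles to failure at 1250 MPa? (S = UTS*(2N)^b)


N = 0.5 * (S/UTS)^(1/b) = 0.5 * (1250/1522)^(1/-0.075) = 6.9029 cycles

6.9029 cycles


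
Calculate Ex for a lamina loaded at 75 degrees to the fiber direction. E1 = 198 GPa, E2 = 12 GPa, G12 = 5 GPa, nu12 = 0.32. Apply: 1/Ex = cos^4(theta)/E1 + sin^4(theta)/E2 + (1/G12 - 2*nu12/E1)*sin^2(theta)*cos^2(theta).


cos^4(75) = 0.004487, sin^4(75) = 0.870513, sin^2(75)*cos^2(75) = 0.0625
1/G12 - 2*nu12/E1 = 1/5 - 2*0.32/198 = 0.196768 GPa^-1
1/Ex = 0.004487/198 + 0.870513/12 + 0.196768*0.0625 = 0.0848634 GPa^-1
Ex = 11.78 GPa

11.78 GPa


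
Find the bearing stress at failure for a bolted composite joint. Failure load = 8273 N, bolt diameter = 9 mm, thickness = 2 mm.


sigma_br = F/(d*h) = 8273/(9*2) = 459.6 MPa

459.6 MPa


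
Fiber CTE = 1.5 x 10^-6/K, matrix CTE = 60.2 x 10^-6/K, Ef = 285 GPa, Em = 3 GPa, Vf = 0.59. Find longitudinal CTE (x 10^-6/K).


E1 = Ef*Vf + Em*(1-Vf) = 169.38
alpha_1 = (alpha_f*Ef*Vf + alpha_m*Em*(1-Vf))/E1 = 1.93 x 10^-6/K

1.93 x 10^-6/K


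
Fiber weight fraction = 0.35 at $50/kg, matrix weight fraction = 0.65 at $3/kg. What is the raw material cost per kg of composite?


Cost = cost_f*Wf + cost_m*Wm = 50*0.35 + 3*0.65 = $19.45/kg

$19.45/kg


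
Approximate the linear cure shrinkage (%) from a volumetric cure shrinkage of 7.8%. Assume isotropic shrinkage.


Linear shrinkage ≈ vol_shrink/3 = 7.8/3 = 2.6%

2.6%


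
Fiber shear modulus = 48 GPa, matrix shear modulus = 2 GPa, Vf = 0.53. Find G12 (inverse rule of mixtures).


1/G12 = Vf/Gf + (1-Vf)/Gm = 0.53/48 + 0.47/2
G12 = 4.06 GPa

4.06 GPa


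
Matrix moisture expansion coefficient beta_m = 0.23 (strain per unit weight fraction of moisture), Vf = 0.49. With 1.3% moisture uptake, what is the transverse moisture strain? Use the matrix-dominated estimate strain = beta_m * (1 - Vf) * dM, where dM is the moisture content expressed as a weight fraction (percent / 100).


dM = 1.3/100 = 0.013
strain = beta_m * (1-Vf) * dM = 0.23 * 0.51 * 0.013 = 0.0015249

0.0015249


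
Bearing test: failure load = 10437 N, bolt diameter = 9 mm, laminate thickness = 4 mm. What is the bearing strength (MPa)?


sigma_br = F/(d*h) = 10437/(9*4) = 289.9 MPa

289.9 MPa


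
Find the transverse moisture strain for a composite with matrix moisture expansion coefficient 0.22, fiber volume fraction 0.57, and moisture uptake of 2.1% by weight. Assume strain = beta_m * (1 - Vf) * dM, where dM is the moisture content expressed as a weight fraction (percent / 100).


dM = 2.1/100 = 0.021
strain = beta_m * (1-Vf) * dM = 0.22 * 0.43 * 0.021 = 0.0019866

0.0019866


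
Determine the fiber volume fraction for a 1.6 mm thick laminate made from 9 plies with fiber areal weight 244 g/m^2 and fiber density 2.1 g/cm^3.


Vf = n * FAW / (rho_f * h * 1000) = 9 * 244 / (2.1 * 1.6 * 1000) = 0.6536

0.6536


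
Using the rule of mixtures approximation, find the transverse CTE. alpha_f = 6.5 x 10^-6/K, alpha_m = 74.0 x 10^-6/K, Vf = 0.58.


alpha_2 = alpha_f*Vf + alpha_m*(1-Vf) = 6.5*0.58 + 74.0*0.42 = 34.9 x 10^-6/K

34.9 x 10^-6/K


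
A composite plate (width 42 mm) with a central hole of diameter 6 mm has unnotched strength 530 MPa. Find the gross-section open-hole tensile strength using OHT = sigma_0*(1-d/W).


OHT = sigma_0*(1-d/W) = 530*(1-6/42) = 454.3 MPa

454.3 MPa


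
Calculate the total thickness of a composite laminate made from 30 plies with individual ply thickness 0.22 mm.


h = n * t_ply = 30 * 0.22 = 6.6 mm

6.6 mm


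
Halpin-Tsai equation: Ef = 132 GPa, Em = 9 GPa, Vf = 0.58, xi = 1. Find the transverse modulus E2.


eta = (Ef/Em - 1)/(Ef/Em + xi) = (14.6667 - 1)/(14.6667 + 1) = 0.8723
E2 = Em*(1+xi*eta*Vf)/(1-eta*Vf) = 27.43 GPa

27.43 GPa


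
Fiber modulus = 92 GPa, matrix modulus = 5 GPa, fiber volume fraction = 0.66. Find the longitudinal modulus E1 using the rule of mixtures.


E1 = Ef*Vf + Em*(1-Vf) = 92*0.66 + 5*0.34 = 62.42 GPa

62.42 GPa


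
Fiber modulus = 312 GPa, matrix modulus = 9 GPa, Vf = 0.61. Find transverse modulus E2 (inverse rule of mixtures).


1/E2 = Vf/Ef + (1-Vf)/Em = 0.61/312 + 0.39/9
E2 = 22.08 GPa

22.08 GPa


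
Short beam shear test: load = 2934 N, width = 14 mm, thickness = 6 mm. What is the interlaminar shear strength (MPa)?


ILSS = 3F/(4bh) = 3*2934/(4*14*6) = 26.2 MPa

26.2 MPa


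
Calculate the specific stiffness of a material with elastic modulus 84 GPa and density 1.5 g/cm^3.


Specific stiffness = E/rho = 84/1.5 = 56.0 GPa/(g/cm^3)

56.0 GPa/(g/cm^3)


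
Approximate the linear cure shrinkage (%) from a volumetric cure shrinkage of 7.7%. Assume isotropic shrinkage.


Linear shrinkage ≈ vol_shrink/3 = 7.7/3 = 2.567%

2.567%


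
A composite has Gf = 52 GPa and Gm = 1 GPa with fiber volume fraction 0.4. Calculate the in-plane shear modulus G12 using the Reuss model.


1/G12 = Vf/Gf + (1-Vf)/Gm = 0.4/52 + 0.6/1
G12 = 1.65 GPa

1.65 GPa


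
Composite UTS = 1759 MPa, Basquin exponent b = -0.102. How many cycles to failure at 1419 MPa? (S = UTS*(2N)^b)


N = 0.5 * (S/UTS)^(1/b) = 0.5 * (1419/1759)^(1/-0.102) = 4.1069 cycles

4.1069 cycles


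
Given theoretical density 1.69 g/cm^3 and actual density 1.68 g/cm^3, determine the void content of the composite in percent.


Void% = (rho_theo - rho_actual)/rho_theo * 100 = (1.69 - 1.68)/1.69 * 100 = 0.59%

0.59%


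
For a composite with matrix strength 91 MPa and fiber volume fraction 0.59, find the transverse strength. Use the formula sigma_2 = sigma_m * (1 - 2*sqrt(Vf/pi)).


factor = 1 - 2*sqrt(0.59/pi) = 0.1333
sigma_2 = 91 * 0.1333 = 12.13 MPa

12.13 MPa


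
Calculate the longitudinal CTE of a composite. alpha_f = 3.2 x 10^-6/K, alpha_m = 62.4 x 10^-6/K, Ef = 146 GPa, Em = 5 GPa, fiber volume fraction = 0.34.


E1 = Ef*Vf + Em*(1-Vf) = 52.94
alpha_1 = (alpha_f*Ef*Vf + alpha_m*Em*(1-Vf))/E1 = 6.89 x 10^-6/K

6.89 x 10^-6/K


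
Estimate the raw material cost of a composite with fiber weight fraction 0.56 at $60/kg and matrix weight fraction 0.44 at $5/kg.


Cost = cost_f*Wf + cost_m*Wm = 60*0.56 + 5*0.44 = $35.8/kg

$35.8/kg


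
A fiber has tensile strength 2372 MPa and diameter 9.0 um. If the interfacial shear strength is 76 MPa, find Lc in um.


Lc = sigma_f * d / (2 * tau_i) = 2372 * 9.0 / (2 * 76) = 140.4 um

140.4 um


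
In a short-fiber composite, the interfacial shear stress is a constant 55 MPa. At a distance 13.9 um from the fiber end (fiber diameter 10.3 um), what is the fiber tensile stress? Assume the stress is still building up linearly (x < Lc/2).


Force balance: sigma_f * (pi*d^2/4) = tau * (pi*d) * x  ->  sigma_f = 4 * tau * x / d
sigma_f = 4 * 55 * 13.9 / 10.3 = 296.9 MPa

296.9 MPa


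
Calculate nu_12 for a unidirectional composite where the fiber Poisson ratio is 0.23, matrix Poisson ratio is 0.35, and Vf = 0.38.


nu_12 = nu_f*Vf + nu_m*(1-Vf) = 0.23*0.38 + 0.35*0.62 = 0.3044

0.3044


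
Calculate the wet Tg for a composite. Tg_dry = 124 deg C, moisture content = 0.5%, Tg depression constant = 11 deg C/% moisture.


Tg_wet = Tg_dry - k*moisture = 124 - 11*0.5 = 118.5 deg C

118.5 deg C


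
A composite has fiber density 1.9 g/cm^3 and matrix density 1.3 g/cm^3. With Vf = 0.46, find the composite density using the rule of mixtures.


rho_c = rho_f*Vf + rho_m*(1-Vf) = 1.9*0.46 + 1.3*0.54 = 1.576 g/cm^3

1.576 g/cm^3


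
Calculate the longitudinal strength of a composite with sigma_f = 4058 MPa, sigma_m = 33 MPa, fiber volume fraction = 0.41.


sigma_1 = sigma_f*Vf + sigma_m*(1-Vf) = 4058*0.41 + 33*0.59 = 1683.3 MPa

1683.3 MPa


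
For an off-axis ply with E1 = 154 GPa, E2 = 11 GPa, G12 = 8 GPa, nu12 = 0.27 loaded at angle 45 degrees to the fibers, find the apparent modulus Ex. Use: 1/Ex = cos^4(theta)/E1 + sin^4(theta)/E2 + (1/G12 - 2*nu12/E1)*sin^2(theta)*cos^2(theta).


cos^4(45) = 0.25, sin^4(45) = 0.25, sin^2(45)*cos^2(45) = 0.25
1/G12 - 2*nu12/E1 = 1/8 - 2*0.27/154 = 0.121494 GPa^-1
1/Ex = 0.25/154 + 0.25/11 + 0.121494*0.25 = 0.054724 GPa^-1
Ex = 18.27 GPa

18.27 GPa


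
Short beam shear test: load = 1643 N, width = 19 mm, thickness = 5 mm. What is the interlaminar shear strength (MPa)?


ILSS = 3F/(4bh) = 3*1643/(4*19*5) = 12.97 MPa

12.97 MPa


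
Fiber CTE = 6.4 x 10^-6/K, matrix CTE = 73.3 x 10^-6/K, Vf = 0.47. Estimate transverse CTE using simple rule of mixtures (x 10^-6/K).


alpha_2 = alpha_f*Vf + alpha_m*(1-Vf) = 6.4*0.47 + 73.3*0.53 = 41.9 x 10^-6/K

41.9 x 10^-6/K


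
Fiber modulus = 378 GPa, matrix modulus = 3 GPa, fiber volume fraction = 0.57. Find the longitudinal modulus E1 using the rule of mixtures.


E1 = Ef*Vf + Em*(1-Vf) = 378*0.57 + 3*0.43 = 216.75 GPa

216.75 GPa


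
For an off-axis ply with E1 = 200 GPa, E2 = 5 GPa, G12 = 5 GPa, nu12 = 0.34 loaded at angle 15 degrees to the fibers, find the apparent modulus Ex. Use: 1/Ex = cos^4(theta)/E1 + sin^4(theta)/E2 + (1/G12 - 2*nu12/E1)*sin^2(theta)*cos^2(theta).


cos^4(15) = 0.870513, sin^4(15) = 0.004487, sin^2(15)*cos^2(15) = 0.0625
1/G12 - 2*nu12/E1 = 1/5 - 2*0.34/200 = 0.1966 GPa^-1
1/Ex = 0.870513/200 + 0.004487/5 + 0.1966*0.0625 = 0.0175375 GPa^-1
Ex = 57.02 GPa

57.02 GPa


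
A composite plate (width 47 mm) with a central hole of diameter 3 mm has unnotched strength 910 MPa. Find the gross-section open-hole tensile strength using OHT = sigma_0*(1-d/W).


OHT = sigma_0*(1-d/W) = 910*(1-3/47) = 851.9 MPa

851.9 MPa


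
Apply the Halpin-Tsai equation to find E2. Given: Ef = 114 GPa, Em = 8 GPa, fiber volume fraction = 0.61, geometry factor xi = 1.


eta = (Ef/Em - 1)/(Ef/Em + xi) = (14.25 - 1)/(14.25 + 1) = 0.8689
E2 = Em*(1+xi*eta*Vf)/(1-eta*Vf) = 26.04 GPa

26.04 GPa


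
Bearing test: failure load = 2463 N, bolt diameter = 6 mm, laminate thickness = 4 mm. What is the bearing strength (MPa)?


sigma_br = F/(d*h) = 2463/(6*4) = 102.6 MPa

102.6 MPa


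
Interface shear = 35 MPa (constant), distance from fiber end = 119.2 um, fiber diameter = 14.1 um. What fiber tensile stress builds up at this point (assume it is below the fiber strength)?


Force balance: sigma_f * (pi*d^2/4) = tau * (pi*d) * x  ->  sigma_f = 4 * tau * x / d
sigma_f = 4 * 35 * 119.2 / 14.1 = 1183.5 MPa

1183.5 MPa


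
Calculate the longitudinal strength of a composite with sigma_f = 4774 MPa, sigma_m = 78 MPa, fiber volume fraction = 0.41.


sigma_1 = sigma_f*Vf + sigma_m*(1-Vf) = 4774*0.41 + 78*0.59 = 2003.4 MPa

2003.4 MPa


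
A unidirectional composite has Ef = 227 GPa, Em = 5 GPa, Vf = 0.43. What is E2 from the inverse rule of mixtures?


1/E2 = Vf/Ef + (1-Vf)/Em = 0.43/227 + 0.57/5
E2 = 8.63 GPa

8.63 GPa


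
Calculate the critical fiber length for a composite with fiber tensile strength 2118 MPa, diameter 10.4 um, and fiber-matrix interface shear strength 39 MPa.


Lc = sigma_f * d / (2 * tau_i) = 2118 * 10.4 / (2 * 39) = 282.4 um

282.4 um


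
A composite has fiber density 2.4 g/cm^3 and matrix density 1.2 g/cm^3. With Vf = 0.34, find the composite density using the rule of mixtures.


rho_c = rho_f*Vf + rho_m*(1-Vf) = 2.4*0.34 + 1.2*0.66 = 1.608 g/cm^3

1.608 g/cm^3


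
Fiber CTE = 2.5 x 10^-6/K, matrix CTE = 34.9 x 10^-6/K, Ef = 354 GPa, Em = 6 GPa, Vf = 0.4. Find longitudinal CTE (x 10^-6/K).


E1 = Ef*Vf + Em*(1-Vf) = 145.2
alpha_1 = (alpha_f*Ef*Vf + alpha_m*Em*(1-Vf))/E1 = 3.3 x 10^-6/K

3.3 x 10^-6/K


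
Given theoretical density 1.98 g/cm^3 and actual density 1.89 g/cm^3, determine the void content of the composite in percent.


Void% = (rho_theo - rho_actual)/rho_theo * 100 = (1.98 - 1.89)/1.98 * 100 = 4.55%

4.55%


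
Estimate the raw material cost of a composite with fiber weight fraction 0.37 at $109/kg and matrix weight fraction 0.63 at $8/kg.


Cost = cost_f*Wf + cost_m*Wm = 109*0.37 + 8*0.63 = $45.37/kg

$45.37/kg


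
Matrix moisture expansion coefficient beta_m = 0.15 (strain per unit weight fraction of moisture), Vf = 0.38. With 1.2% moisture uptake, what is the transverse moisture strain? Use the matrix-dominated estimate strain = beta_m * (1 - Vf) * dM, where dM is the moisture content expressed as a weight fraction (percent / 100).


dM = 1.2/100 = 0.012
strain = beta_m * (1-Vf) * dM = 0.15 * 0.62 * 0.012 = 0.001116

0.001116


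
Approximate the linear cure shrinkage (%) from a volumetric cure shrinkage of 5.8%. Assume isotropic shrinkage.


Linear shrinkage ≈ vol_shrink/3 = 5.8/3 = 1.933%

1.933%


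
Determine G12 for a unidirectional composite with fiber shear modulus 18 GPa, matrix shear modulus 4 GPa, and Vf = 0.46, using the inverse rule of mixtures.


1/G12 = Vf/Gf + (1-Vf)/Gm = 0.46/18 + 0.54/4
G12 = 6.23 GPa

6.23 GPa


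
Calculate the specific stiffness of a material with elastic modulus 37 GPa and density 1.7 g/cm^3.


Specific stiffness = E/rho = 37/1.7 = 21.8 GPa/(g/cm^3)

21.8 GPa/(g/cm^3)


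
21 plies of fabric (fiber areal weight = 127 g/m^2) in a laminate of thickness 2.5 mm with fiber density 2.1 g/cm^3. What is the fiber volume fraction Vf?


Vf = n * FAW / (rho_f * h * 1000) = 21 * 127 / (2.1 * 2.5 * 1000) = 0.508

0.508


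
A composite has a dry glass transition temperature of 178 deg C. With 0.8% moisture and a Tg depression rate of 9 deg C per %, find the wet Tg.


Tg_wet = Tg_dry - k*moisture = 178 - 9*0.8 = 170.8 deg C

170.8 deg C


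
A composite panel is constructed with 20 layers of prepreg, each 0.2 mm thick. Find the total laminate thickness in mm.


h = n * t_ply = 20 * 0.2 = 4.0 mm

4.0 mm


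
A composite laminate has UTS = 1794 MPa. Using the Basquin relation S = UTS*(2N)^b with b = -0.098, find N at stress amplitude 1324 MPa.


N = 0.5 * (S/UTS)^(1/b) = 0.5 * (1324/1794)^(1/-0.098) = 11.0979 cycles

11.0979 cycles


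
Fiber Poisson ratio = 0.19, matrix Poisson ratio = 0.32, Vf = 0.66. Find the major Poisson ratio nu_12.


nu_12 = nu_f*Vf + nu_m*(1-Vf) = 0.19*0.66 + 0.32*0.34 = 0.2342

0.2342


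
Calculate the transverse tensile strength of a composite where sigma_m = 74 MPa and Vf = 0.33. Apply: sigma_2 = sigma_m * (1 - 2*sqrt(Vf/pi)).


factor = 1 - 2*sqrt(0.33/pi) = 0.3518
sigma_2 = 74 * 0.3518 = 26.03 MPa

26.03 MPa


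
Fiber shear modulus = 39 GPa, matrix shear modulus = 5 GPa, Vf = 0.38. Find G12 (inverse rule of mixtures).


1/G12 = Vf/Gf + (1-Vf)/Gm = 0.38/39 + 0.62/5
G12 = 7.48 GPa

7.48 GPa


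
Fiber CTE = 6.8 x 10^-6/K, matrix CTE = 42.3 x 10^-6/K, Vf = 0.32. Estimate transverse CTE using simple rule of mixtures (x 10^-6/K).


alpha_2 = alpha_f*Vf + alpha_m*(1-Vf) = 6.8*0.32 + 42.3*0.68 = 30.9 x 10^-6/K

30.9 x 10^-6/K


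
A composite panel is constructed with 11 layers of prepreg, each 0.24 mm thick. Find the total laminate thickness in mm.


h = n * t_ply = 11 * 0.24 = 2.64 mm

2.64 mm
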